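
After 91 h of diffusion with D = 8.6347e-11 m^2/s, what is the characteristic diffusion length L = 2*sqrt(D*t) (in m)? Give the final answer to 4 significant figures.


t = 91 hr = 327600 s
Diffusion length = 2*sqrt(D*t)
= 2*sqrt(8.6347e-11 * 327600)
= 0.01064 m


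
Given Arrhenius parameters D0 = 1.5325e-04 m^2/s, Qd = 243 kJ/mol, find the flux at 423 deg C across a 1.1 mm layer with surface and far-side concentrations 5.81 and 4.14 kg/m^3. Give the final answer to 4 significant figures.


Step 1: D = D0 * exp(-Qd/(R*T))
T = 423 + 273.15 = 696.15 K
D = 1.5325e-04 * exp(-243e3 / (8.314 * 696.15)) = 8.94494e-23 m^2/s
Step 2: J = D * (C1 - C2) / dx
J = 8.94494e-23 * (5.81 - 4.14) / 1.1e-03
J = 1.358e-19 kg/(m^2*s)


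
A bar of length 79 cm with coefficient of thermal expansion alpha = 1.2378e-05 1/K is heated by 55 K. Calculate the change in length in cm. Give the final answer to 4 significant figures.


dL = L0 * alpha * dT
dL = 79 * 1.2378e-05 * 55
dL = 0.05378 cm


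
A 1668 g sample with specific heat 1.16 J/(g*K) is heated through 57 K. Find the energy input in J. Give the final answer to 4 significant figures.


Q = m * cp * dT
Q = 1668 * 1.16 * 57
Q = 110300 J


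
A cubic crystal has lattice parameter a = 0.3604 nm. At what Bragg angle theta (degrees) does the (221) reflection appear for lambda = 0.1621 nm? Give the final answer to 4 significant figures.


d = a / sqrt(h^2+k^2+l^2)
d = 0.3604 / sqrt(9) = 0.120133 nm
lambda = 2*d*sin(theta)  =>  sin(theta) = lambda / (2*d)
sin(theta) = 0.1621 / (2 * 0.120133) = 0.674667
theta = 42.43 deg


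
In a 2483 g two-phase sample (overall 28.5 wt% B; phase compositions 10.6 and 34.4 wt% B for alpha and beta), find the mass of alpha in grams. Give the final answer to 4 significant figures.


f_alpha = (C_beta - C0) / (C_beta - C_alpha)
f_alpha = (34.4 - 28.5) / (34.4 - 10.6) = 0.247899
m_alpha = f_alpha * m_total = 0.247899 * 2483 = 615.5 g


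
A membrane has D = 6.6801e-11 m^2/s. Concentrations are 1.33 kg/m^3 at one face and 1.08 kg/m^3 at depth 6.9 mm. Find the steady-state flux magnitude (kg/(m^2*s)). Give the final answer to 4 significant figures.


J = -D * (dC/dx) = D * (C1 - C2) / dx
J = 6.6801e-11 * (1.33 - 1.08) / 6.9e-03
J = 2.42e-09 kg/(m^2*s)


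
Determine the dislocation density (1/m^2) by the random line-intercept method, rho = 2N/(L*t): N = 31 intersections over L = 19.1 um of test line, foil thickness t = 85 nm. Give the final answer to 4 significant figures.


rho = 2N / (L * t)
L = 19.1 um = 1.91e-05 m, t = 85 nm = 8.5e-08 m
rho = 2 * 31 / (1.91e-05 * 8.5e-08)
rho = 3.819e+13 1/m^2


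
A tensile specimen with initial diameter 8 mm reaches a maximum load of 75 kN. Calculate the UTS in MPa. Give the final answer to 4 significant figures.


A0 = pi*(d/2)^2 = pi*(8/2)^2 = 50.2655 mm^2
UTS = F_max / A0 = 75*1000 / 50.2655
UTS = 1492 MPa


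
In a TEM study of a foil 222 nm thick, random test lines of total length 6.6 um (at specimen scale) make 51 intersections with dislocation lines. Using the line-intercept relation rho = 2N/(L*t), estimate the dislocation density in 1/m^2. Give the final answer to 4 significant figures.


rho = 2N / (L * t)
L = 6.6 um = 6.6e-06 m, t = 222 nm = 2.22e-07 m
rho = 2 * 51 / (6.6e-06 * 2.22e-07)
rho = 6.962e+13 1/m^2


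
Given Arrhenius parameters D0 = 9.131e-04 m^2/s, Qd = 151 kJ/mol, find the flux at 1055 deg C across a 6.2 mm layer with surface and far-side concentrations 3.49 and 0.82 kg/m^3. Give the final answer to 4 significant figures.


Step 1: D = D0 * exp(-Qd/(R*T))
T = 1055 + 273.15 = 1328.15 K
D = 9.131e-04 * exp(-151e3 / (8.314 * 1328.15)) = 1.0511e-09 m^2/s
Step 2: J = D * (C1 - C2) / dx
J = 1.0511e-09 * (3.49 - 0.82) / 6.2e-03
J = 4.527e-07 kg/(m^2*s)


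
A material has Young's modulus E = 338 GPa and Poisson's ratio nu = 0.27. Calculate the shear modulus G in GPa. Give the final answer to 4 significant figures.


G = E / (2*(1+nu))
G = 338 / (2*(1+0.27))
G = 133.1 GPa


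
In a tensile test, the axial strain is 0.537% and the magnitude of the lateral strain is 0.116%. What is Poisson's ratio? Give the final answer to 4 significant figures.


nu = -epsilon_lat / epsilon_axial
Lateral strain is contraction (negative), so using magnitudes:
nu = 0.116 / 0.537
nu = 0.216


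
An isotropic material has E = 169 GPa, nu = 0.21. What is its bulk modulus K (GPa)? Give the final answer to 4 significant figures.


K = E / (3*(1-2*nu))
K = 169 / (3*(1-2*0.21))
K = 97.13 GPa


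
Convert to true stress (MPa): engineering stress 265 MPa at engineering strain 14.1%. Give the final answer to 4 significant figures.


sigma_true = sigma_eng * (1 + epsilon_eng)
sigma_true = 265 * (1 + 0.141)
sigma_true = 302.4 MPa


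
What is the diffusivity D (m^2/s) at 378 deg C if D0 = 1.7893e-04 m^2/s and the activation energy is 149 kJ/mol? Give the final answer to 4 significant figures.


D = D0 * exp(-Qd / (R*T))
T = 651.15 K
D = 1.7893e-04 * exp(-149e3 / (8.314 * 651.15))
D = 1.993e-16 m^2/s


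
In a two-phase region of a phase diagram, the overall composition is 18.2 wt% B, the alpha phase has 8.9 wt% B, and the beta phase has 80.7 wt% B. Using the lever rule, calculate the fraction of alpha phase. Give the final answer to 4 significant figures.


f_alpha = (C_beta - C0) / (C_beta - C_alpha)
f_alpha = (80.7 - 18.2) / (80.7 - 8.9)
f_alpha = 0.8705


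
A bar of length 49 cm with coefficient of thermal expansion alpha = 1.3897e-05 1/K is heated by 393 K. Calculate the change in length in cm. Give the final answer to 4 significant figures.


dL = L0 * alpha * dT
dL = 49 * 1.3897e-05 * 393
dL = 0.2676 cm


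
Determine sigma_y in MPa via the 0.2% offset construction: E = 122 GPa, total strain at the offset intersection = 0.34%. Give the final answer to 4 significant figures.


Offset strain = 0.002
Elastic strain at yield = total_strain - offset = 3.4e-03 - 0.002 = 1.4e-03
sigma_y = E * elastic_strain = 122000 * 1.4e-03
sigma_y = 170.8 MPa


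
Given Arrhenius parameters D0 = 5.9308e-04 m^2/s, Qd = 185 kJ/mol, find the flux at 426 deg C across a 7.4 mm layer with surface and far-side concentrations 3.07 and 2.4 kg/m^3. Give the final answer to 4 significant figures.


Step 1: D = D0 * exp(-Qd/(R*T))
T = 426 + 273.15 = 699.15 K
D = 5.9308e-04 * exp(-185e3 / (8.314 * 699.15)) = 8.93226e-18 m^2/s
Step 2: J = D * (C1 - C2) / dx
J = 8.93226e-18 * (3.07 - 2.4) / 7.4e-03
J = 8.087e-16 kg/(m^2*s)


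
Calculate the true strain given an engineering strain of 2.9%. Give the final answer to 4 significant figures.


epsilon_true = ln(1 + epsilon_eng)
epsilon_true = ln(1 + 0.029)
epsilon_true = 0.02859


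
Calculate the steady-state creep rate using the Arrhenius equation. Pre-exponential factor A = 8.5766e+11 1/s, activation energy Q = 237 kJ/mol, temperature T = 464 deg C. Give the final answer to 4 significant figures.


rate = A * exp(-Q / (R*T))
T = 464 + 273.15 = 737.15 K
rate = 8.5766e+11 * exp(-237e3 / (8.314 * 737.15))
rate = 1.377e-05 1/s


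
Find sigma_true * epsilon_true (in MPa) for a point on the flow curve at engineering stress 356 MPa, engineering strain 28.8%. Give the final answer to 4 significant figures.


sigma_true = sigma_eng * (1 + epsilon_eng)
sigma_true = 356 * (1 + 0.288) = 458.528 MPa
epsilon_true = ln(1 + epsilon_eng)
epsilon_true = ln(1 + 0.288) = 0.253091
sigma_true * epsilon_true = 458.528 * 0.253091 = 116 MPa


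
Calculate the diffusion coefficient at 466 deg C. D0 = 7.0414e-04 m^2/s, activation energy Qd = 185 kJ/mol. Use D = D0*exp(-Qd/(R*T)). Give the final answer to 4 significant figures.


D = D0 * exp(-Qd / (R*T))
T = 739.15 K
D = 7.0414e-04 * exp(-185e3 / (8.314 * 739.15))
D = 5.936e-17 m^2/s


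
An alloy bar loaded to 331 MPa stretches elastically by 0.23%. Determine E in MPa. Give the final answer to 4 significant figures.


E = sigma / epsilon
epsilon = 0.23% = 2.3e-03
E = 331 / 2.3e-03
E = 143900 MPa


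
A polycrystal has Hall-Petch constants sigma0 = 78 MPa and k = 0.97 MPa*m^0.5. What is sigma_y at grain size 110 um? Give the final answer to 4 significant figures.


sigma_y = sigma0 + k / sqrt(d)
d = 110 um = 1.1e-04 m
sigma_y = 78 + 0.97 / sqrt(1.1e-04)
sigma_y = 170.5 MPa


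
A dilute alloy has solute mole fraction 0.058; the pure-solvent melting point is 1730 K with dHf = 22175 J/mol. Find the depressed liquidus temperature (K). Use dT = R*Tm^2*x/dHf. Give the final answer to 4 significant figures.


dT = R*Tm^2*x / dHf
dT = 8.314 * 1730^2 * 0.058 / 22175
dT = 65.0829 K
T_new = 1730 - 65.0829 = 1665 K


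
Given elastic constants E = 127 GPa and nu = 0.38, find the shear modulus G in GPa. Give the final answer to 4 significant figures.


G = E / (2*(1+nu))
G = 127 / (2*(1+0.38))
G = 46.01 GPa


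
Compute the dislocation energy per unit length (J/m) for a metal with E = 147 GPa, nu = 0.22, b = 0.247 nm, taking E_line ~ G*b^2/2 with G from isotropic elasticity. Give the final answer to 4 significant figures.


Step 1: G = E / (2*(1+nu))
G = 147 / (2*(1+0.22)) = 60.2459 GPa = 6.02459e+10 Pa
Step 2: E_line = G*b^2/2
b = 0.247 nm = 2.47e-10 m
E_line = 0.5 * 6.02459e+10 * (2.47e-10)^2 = 1.838e-09 J/m


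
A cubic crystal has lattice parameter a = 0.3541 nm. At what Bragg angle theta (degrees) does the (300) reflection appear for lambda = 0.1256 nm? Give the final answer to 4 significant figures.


d = a / sqrt(h^2+k^2+l^2)
d = 0.3541 / sqrt(9) = 0.118033 nm
lambda = 2*d*sin(theta)  =>  sin(theta) = lambda / (2*d)
sin(theta) = 0.1256 / (2 * 0.118033) = 0.532053
theta = 32.14 deg


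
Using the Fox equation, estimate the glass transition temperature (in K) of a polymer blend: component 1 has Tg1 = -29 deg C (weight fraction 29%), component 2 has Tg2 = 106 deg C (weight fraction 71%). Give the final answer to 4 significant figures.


1/Tg = w1/Tg1 + w2/Tg2 (in Kelvin)
Tg1 = 244.15 K, Tg2 = 379.15 K
1/Tg = 0.29/244.15 + 0.71/379.15
Tg = 326.8 K


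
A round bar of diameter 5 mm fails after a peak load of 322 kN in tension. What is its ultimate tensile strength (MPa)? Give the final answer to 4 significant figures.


A0 = pi*(d/2)^2 = pi*(5/2)^2 = 19.635 mm^2
UTS = F_max / A0 = 322*1000 / 19.635
UTS = 16400 MPa


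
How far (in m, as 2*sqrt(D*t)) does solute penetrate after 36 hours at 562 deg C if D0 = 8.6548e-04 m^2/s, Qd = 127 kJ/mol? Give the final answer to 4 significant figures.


Step 1: D = D0 * exp(-Qd/(R*T))
T = 835.15 K
D = 8.6548e-04 * exp(-127e3 / (8.314 * 835.15)) = 9.8566e-12 m^2/s
Step 2: L = 2*sqrt(D*t)
t = 36 h = 129600 s
L = 2*sqrt(9.8566e-12 * 129600) = 2.26e-03 m


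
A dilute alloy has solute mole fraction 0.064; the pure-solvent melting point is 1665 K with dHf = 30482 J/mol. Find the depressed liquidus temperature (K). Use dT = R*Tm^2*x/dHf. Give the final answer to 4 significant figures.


dT = R*Tm^2*x / dHf
dT = 8.314 * 1665^2 * 0.064 / 30482
dT = 48.3922 K
T_new = 1665 - 48.3922 = 1617 K


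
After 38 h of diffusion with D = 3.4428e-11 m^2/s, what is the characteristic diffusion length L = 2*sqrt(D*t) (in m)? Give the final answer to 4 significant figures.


t = 38 hr = 136800 s
Diffusion length = 2*sqrt(D*t)
= 2*sqrt(3.4428e-11 * 136800)
= 4.34e-03 m


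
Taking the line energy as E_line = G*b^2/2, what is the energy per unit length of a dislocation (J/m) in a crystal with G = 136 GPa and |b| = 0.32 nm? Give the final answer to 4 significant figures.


E = G*b^2/2
b = 0.32 nm = 3.2e-10 m
G = 136 GPa = 1.36e+11 Pa
E = 0.5 * 1.36e+11 * (3.2e-10)^2
E = 6.963e-09 J/m


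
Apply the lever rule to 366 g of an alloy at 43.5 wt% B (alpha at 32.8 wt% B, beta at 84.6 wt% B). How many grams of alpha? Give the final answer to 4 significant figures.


f_alpha = (C_beta - C0) / (C_beta - C_alpha)
f_alpha = (84.6 - 43.5) / (84.6 - 32.8) = 0.793436
m_alpha = f_alpha * m_total = 0.793436 * 366 = 290.4 g


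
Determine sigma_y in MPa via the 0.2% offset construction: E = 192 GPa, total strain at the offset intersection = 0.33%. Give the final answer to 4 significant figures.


Offset strain = 0.002
Elastic strain at yield = total_strain - offset = 3.3e-03 - 0.002 = 1.3e-03
sigma_y = E * elastic_strain = 192000 * 1.3e-03
sigma_y = 249.6 MPa


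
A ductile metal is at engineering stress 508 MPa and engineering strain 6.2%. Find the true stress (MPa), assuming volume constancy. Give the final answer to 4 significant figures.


sigma_true = sigma_eng * (1 + epsilon_eng)
sigma_true = 508 * (1 + 0.062)
sigma_true = 539.5 MPa


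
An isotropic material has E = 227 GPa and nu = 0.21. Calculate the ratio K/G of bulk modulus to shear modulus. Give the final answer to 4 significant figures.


G = E / (2*(1+nu))
G = 227 / (2*(1+0.21)) = 93.8017 GPa
K = E / (3*(1-2*nu))
K = 227 / (3*(1-2*0.21)) = 130.46 GPa
K/G = 130.46 / 93.8017 = 1.391


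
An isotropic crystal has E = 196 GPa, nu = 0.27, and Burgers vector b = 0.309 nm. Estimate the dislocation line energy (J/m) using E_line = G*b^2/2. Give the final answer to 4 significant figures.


Step 1: G = E / (2*(1+nu))
G = 196 / (2*(1+0.27)) = 77.1654 GPa = 7.71654e+10 Pa
Step 2: E_line = G*b^2/2
b = 0.309 nm = 3.09e-10 m
E_line = 0.5 * 7.71654e+10 * (3.09e-10)^2 = 3.684e-09 J/m


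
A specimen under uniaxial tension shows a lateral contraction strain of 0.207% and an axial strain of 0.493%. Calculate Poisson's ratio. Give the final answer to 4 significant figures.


nu = -epsilon_lat / epsilon_axial
Lateral strain is contraction (negative), so using magnitudes:
nu = 0.207 / 0.493
nu = 0.4199


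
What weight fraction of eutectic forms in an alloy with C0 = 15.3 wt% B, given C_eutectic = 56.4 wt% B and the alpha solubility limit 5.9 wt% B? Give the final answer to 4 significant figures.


f_primary = (C_e - C0) / (C_e - C_alpha_max)
f_primary = (56.4 - 15.3) / (56.4 - 5.9)
f_primary = 0.813861
f_eutectic = 1 - 0.813861 = 0.1861


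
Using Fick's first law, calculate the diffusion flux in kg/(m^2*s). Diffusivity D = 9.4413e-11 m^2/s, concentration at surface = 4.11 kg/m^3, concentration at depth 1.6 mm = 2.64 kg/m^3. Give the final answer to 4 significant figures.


J = -D * (dC/dx) = D * (C1 - C2) / dx
J = 9.4413e-11 * (4.11 - 2.64) / 1.6e-03
J = 8.674e-08 kg/(m^2*s)


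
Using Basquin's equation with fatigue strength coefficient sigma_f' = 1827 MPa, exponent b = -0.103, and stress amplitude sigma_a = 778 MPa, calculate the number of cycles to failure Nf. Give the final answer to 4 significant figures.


sigma_a = sigma_f' * (2*Nf)^b
2*Nf = (sigma_a / sigma_f')^(1/b)
2*Nf = (778 / 1827)^(1/-0.103)
2*Nf = 3977.42
Nf = 1989 cycles


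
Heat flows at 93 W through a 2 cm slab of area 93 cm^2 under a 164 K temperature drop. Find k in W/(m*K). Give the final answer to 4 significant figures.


k = Q*L / (A*dT)
L = 0.02 m, A = 9.3e-03 m^2
k = 93 * 0.02 / (9.3e-03 * 164)
k = 1.22 W/(m*K)


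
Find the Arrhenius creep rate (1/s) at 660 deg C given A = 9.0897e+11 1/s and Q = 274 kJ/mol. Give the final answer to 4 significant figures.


rate = A * exp(-Q / (R*T))
T = 660 + 273.15 = 933.15 K
rate = 9.0897e+11 * exp(-274e3 / (8.314 * 933.15))
rate = 4.172e-04 1/s


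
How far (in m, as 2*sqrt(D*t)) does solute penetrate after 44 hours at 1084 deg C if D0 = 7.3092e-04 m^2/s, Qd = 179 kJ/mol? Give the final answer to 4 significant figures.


Step 1: D = D0 * exp(-Qd/(R*T))
T = 1357.15 K
D = 7.3092e-04 * exp(-179e3 / (8.314 * 1357.15)) = 9.42287e-11 m^2/s
Step 2: L = 2*sqrt(D*t)
t = 44 h = 158400 s
L = 2*sqrt(9.42287e-11 * 158400) = 7.727e-03 m


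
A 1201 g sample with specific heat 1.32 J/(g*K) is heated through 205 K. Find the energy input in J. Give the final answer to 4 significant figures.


Q = m * cp * dT
Q = 1201 * 1.32 * 205
Q = 325000 J


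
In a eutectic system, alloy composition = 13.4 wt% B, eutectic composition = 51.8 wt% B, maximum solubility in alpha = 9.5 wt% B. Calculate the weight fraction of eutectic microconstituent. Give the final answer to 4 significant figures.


f_primary = (C_e - C0) / (C_e - C_alpha_max)
f_primary = (51.8 - 13.4) / (51.8 - 9.5)
f_primary = 0.907801
f_eutectic = 1 - 0.907801 = 0.0922


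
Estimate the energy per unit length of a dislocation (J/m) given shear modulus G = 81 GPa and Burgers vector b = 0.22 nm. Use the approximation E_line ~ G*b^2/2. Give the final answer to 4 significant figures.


E = G*b^2/2
b = 0.22 nm = 2.2e-10 m
G = 81 GPa = 8.1e+10 Pa
E = 0.5 * 8.1e+10 * (2.2e-10)^2
E = 1.96e-09 J/m


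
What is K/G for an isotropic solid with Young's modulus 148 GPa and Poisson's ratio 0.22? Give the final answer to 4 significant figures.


G = E / (2*(1+nu))
G = 148 / (2*(1+0.22)) = 60.6557 GPa
K = E / (3*(1-2*nu))
K = 148 / (3*(1-2*0.22)) = 88.0952 GPa
K/G = 88.0952 / 60.6557 = 1.452


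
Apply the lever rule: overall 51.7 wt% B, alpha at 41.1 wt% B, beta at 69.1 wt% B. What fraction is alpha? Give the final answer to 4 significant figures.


f_alpha = (C_beta - C0) / (C_beta - C_alpha)
f_alpha = (69.1 - 51.7) / (69.1 - 41.1)
f_alpha = 0.6214


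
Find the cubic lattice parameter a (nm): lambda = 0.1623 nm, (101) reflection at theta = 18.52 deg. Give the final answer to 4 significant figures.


d = lambda / (2*sin(theta))
d = 0.1623 / (2*sin(18.52 deg))
d = 0.255481 nm
a = d * sqrt(h^2+k^2+l^2) = 0.255481 * sqrt(2)
a = 0.3613 nm


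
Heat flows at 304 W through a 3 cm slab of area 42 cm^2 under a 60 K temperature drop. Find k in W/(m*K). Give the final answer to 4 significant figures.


k = Q*L / (A*dT)
L = 0.03 m, A = 4.2e-03 m^2
k = 304 * 0.03 / (4.2e-03 * 60)
k = 36.19 W/(m*K)


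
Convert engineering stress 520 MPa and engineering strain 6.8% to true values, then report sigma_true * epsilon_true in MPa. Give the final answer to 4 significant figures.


sigma_true = sigma_eng * (1 + epsilon_eng)
sigma_true = 520 * (1 + 0.068) = 555.36 MPa
epsilon_true = ln(1 + epsilon_eng)
epsilon_true = ln(1 + 0.068) = 0.0657877
sigma_true * epsilon_true = 555.36 * 0.0657877 = 36.54 MPa


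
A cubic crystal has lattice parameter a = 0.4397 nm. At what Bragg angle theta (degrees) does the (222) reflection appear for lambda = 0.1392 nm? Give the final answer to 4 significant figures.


d = a / sqrt(h^2+k^2+l^2)
d = 0.4397 / sqrt(12) = 0.12693 nm
lambda = 2*d*sin(theta)  =>  sin(theta) = lambda / (2*d)
sin(theta) = 0.1392 / (2 * 0.12693) = 0.548332
theta = 33.25 deg


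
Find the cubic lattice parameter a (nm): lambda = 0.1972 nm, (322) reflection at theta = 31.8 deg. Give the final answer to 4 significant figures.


d = lambda / (2*sin(theta))
d = 0.1972 / (2*sin(31.8 deg))
d = 0.187112 nm
a = d * sqrt(h^2+k^2+l^2) = 0.187112 * sqrt(17)
a = 0.7715 nm


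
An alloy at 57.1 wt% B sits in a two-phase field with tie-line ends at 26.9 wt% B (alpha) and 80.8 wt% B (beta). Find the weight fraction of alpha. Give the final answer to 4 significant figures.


f_alpha = (C_beta - C0) / (C_beta - C_alpha)
f_alpha = (80.8 - 57.1) / (80.8 - 26.9)
f_alpha = 0.4397


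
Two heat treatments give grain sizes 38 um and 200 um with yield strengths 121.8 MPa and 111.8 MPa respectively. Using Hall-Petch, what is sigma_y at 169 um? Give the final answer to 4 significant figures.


sigma_y = sigma0 + k / sqrt(d)
1/sqrt(d1) = 1/sqrt(3.8e-05) = 162.221;  1/sqrt(d2) = 70.7107
k = (sigma1 - sigma2) / (1/sqrt(d1) - 1/sqrt(d2)) = (121.8 - 111.8) / (162.221 - 70.7107) = 0.109277 MPa*m^0.5
sigma0 = sigma1 - k/sqrt(d1) = 121.8 - 0.109277*162.221 = 104.073 MPa
sigma_y(d3) = 104.073 + 0.109277 / sqrt(1.69e-04) = 112.5 MPa


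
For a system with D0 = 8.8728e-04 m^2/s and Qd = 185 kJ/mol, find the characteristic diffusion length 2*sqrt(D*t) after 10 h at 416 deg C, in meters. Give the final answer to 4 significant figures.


Step 1: D = D0 * exp(-Qd/(R*T))
T = 689.15 K
D = 8.8728e-04 * exp(-185e3 / (8.314 * 689.15)) = 8.42056e-18 m^2/s
Step 2: L = 2*sqrt(D*t)
t = 10 h = 36000 s
L = 2*sqrt(8.42056e-18 * 36000) = 1.101e-06 m


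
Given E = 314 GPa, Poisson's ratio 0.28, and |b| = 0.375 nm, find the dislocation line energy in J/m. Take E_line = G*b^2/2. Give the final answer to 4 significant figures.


Step 1: G = E / (2*(1+nu))
G = 314 / (2*(1+0.28)) = 122.656 GPa = 1.22656e+11 Pa
Step 2: E_line = G*b^2/2
b = 0.375 nm = 3.75e-10 m
E_line = 0.5 * 1.22656e+11 * (3.75e-10)^2 = 8.624e-09 J/m


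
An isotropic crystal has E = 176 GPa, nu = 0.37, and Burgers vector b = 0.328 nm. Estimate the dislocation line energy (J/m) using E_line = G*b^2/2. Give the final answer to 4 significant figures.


Step 1: G = E / (2*(1+nu))
G = 176 / (2*(1+0.37)) = 64.2336 GPa = 6.42336e+10 Pa
Step 2: E_line = G*b^2/2
b = 0.328 nm = 3.28e-10 m
E_line = 0.5 * 6.42336e+10 * (3.28e-10)^2 = 3.455e-09 J/m


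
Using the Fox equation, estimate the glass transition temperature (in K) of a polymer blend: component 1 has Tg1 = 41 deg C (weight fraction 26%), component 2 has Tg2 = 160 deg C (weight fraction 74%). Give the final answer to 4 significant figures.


1/Tg = w1/Tg1 + w2/Tg2 (in Kelvin)
Tg1 = 314.15 K, Tg2 = 433.15 K
1/Tg = 0.26/314.15 + 0.74/433.15
Tg = 394.3 K


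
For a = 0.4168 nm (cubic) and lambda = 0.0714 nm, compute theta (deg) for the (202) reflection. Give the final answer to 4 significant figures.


d = a / sqrt(h^2+k^2+l^2)
d = 0.4168 / sqrt(8) = 0.147361 nm
lambda = 2*d*sin(theta)  =>  sin(theta) = lambda / (2*d)
sin(theta) = 0.0714 / (2 * 0.147361) = 0.242262
theta = 14.02 deg


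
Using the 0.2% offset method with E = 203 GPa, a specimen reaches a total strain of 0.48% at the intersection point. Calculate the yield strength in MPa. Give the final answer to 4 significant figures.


Offset strain = 0.002
Elastic strain at yield = total_strain - offset = 4.8e-03 - 0.002 = 2.8e-03
sigma_y = E * elastic_strain = 203000 * 2.8e-03
sigma_y = 568.4 MPa


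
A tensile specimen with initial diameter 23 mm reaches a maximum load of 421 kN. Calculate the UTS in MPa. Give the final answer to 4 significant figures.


A0 = pi*(d/2)^2 = pi*(23/2)^2 = 415.476 mm^2
UTS = F_max / A0 = 421*1000 / 415.476
UTS = 1013 MPa


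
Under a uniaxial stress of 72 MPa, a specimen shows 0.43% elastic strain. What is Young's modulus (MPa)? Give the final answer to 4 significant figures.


E = sigma / epsilon
epsilon = 0.43% = 4.3e-03
E = 72 / 4.3e-03
E = 16740 MPa


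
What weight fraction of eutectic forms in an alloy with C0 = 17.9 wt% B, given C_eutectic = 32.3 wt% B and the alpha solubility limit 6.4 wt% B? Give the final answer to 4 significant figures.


f_primary = (C_e - C0) / (C_e - C_alpha_max)
f_primary = (32.3 - 17.9) / (32.3 - 6.4)
f_primary = 0.555985
f_eutectic = 1 - 0.555985 = 0.444


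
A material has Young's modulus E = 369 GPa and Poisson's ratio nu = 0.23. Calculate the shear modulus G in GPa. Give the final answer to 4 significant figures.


G = E / (2*(1+nu))
G = 369 / (2*(1+0.23))
G = 150 GPa


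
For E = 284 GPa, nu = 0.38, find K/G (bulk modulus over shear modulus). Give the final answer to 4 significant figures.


G = E / (2*(1+nu))
G = 284 / (2*(1+0.38)) = 102.899 GPa
K = E / (3*(1-2*nu))
K = 284 / (3*(1-2*0.38)) = 394.444 GPa
K/G = 394.444 / 102.899 = 3.833


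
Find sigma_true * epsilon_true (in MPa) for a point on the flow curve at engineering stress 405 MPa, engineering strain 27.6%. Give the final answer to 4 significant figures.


sigma_true = sigma_eng * (1 + epsilon_eng)
sigma_true = 405 * (1 + 0.276) = 516.78 MPa
epsilon_true = ln(1 + epsilon_eng)
epsilon_true = ln(1 + 0.276) = 0.24373
sigma_true * epsilon_true = 516.78 * 0.24373 = 126 MPa


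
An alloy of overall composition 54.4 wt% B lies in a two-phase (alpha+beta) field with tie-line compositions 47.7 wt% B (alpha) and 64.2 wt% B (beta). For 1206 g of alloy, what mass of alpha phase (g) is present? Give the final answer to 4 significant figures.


f_alpha = (C_beta - C0) / (C_beta - C_alpha)
f_alpha = (64.2 - 54.4) / (64.2 - 47.7) = 0.593939
m_alpha = f_alpha * m_total = 0.593939 * 1206 = 716.3 g


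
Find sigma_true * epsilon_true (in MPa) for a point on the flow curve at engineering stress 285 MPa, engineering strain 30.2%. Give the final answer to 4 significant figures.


sigma_true = sigma_eng * (1 + epsilon_eng)
sigma_true = 285 * (1 + 0.302) = 371.07 MPa
epsilon_true = ln(1 + epsilon_eng)
epsilon_true = ln(1 + 0.302) = 0.263902
sigma_true * epsilon_true = 371.07 * 0.263902 = 97.93 MPa


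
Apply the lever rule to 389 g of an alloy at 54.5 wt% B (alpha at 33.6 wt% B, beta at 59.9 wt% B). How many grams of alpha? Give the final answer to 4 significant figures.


f_alpha = (C_beta - C0) / (C_beta - C_alpha)
f_alpha = (59.9 - 54.5) / (59.9 - 33.6) = 0.205323
m_alpha = f_alpha * m_total = 0.205323 * 389 = 79.87 g


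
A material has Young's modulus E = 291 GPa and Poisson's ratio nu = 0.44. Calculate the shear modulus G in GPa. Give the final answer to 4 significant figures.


G = E / (2*(1+nu))
G = 291 / (2*(1+0.44))
G = 101 GPa


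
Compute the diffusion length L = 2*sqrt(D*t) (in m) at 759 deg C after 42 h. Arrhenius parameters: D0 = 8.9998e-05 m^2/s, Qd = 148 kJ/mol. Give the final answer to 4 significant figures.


Step 1: D = D0 * exp(-Qd/(R*T))
T = 1032.15 K
D = 8.9998e-05 * exp(-148e3 / (8.314 * 1032.15)) = 2.91096e-12 m^2/s
Step 2: L = 2*sqrt(D*t)
t = 42 h = 151200 s
L = 2*sqrt(2.91096e-12 * 151200) = 1.327e-03 m


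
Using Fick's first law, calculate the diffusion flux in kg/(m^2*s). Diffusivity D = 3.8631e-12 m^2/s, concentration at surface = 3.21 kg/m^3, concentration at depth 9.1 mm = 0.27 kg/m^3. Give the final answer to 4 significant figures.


J = -D * (dC/dx) = D * (C1 - C2) / dx
J = 3.8631e-12 * (3.21 - 0.27) / 9.1e-03
J = 1.248e-09 kg/(m^2*s)


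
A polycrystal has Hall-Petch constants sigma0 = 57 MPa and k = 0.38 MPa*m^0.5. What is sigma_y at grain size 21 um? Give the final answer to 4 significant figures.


sigma_y = sigma0 + k / sqrt(d)
d = 21 um = 2.1e-05 m
sigma_y = 57 + 0.38 / sqrt(2.1e-05)
sigma_y = 139.9 MPa


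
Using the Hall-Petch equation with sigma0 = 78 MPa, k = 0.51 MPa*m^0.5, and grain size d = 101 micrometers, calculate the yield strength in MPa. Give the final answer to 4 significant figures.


sigma_y = sigma0 + k / sqrt(d)
d = 101 um = 1.01e-04 m
sigma_y = 78 + 0.51 / sqrt(1.01e-04)
sigma_y = 128.7 MPa


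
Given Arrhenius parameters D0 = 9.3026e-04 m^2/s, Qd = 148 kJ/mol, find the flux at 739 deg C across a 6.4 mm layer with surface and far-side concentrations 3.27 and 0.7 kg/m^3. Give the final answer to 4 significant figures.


Step 1: D = D0 * exp(-Qd/(R*T))
T = 739 + 273.15 = 1012.15 K
D = 9.3026e-04 * exp(-148e3 / (8.314 * 1012.15)) = 2.13994e-11 m^2/s
Step 2: J = D * (C1 - C2) / dx
J = 2.13994e-11 * (3.27 - 0.7) / 6.4e-03
J = 8.593e-09 kg/(m^2*s)


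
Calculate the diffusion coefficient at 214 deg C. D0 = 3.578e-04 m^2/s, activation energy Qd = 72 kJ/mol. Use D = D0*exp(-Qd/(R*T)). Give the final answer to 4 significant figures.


D = D0 * exp(-Qd / (R*T))
T = 487.15 K
D = 3.578e-04 * exp(-72e3 / (8.314 * 487.15))
D = 6.81e-12 m^2/s


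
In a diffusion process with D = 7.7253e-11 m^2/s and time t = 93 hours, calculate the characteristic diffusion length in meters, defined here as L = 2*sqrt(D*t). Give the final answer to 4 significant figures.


t = 93 hr = 334800 s
Diffusion length = 2*sqrt(D*t)
= 2*sqrt(7.7253e-11 * 334800)
= 0.01017 m


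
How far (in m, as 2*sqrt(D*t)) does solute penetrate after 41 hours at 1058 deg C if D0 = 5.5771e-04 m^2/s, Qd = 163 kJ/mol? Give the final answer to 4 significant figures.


Step 1: D = D0 * exp(-Qd/(R*T))
T = 1331.15 K
D = 5.5771e-04 * exp(-163e3 / (8.314 * 1331.15)) = 2.23882e-10 m^2/s
Step 2: L = 2*sqrt(D*t)
t = 41 h = 147600 s
L = 2*sqrt(2.23882e-10 * 147600) = 0.0115 m


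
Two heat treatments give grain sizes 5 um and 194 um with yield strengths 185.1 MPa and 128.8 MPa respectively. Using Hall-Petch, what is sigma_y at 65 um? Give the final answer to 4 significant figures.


sigma_y = sigma0 + k / sqrt(d)
1/sqrt(d1) = 1/sqrt(5e-06) = 447.214;  1/sqrt(d2) = 71.7958
k = (sigma1 - sigma2) / (1/sqrt(d1) - 1/sqrt(d2)) = (185.1 - 128.8) / (447.214 - 71.7958) = 0.149966 MPa*m^0.5
sigma0 = sigma1 - k/sqrt(d1) = 185.1 - 0.149966*447.214 = 118.033 MPa
sigma_y(d3) = 118.033 + 0.149966 / sqrt(6.5e-05) = 136.6 MPa


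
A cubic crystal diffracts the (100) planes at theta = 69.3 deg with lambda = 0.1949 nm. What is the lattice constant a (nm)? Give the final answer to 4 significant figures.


d = lambda / (2*sin(theta))
d = 0.1949 / (2*sin(69.3 deg))
d = 0.104175 nm
a = d * sqrt(h^2+k^2+l^2) = 0.104175 * sqrt(1)
a = 0.1042 nm


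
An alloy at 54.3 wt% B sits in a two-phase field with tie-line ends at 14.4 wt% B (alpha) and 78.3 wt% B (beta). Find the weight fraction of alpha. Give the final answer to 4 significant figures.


f_alpha = (C_beta - C0) / (C_beta - C_alpha)
f_alpha = (78.3 - 54.3) / (78.3 - 14.4)
f_alpha = 0.3756


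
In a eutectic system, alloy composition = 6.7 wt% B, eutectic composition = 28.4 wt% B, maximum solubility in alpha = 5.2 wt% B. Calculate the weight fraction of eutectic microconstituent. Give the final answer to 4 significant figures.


f_primary = (C_e - C0) / (C_e - C_alpha_max)
f_primary = (28.4 - 6.7) / (28.4 - 5.2)
f_primary = 0.935345
f_eutectic = 1 - 0.935345 = 0.06466


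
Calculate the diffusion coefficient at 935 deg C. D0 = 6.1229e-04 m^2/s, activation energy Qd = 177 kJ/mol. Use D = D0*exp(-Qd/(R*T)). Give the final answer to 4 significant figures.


D = D0 * exp(-Qd / (R*T))
T = 1208.15 K
D = 6.1229e-04 * exp(-177e3 / (8.314 * 1208.15))
D = 1.362e-11 m^2/s


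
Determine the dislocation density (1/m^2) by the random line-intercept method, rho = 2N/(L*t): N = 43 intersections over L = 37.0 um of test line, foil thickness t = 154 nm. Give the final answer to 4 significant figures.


rho = 2N / (L * t)
L = 37.0 um = 3.7e-05 m, t = 154 nm = 1.54e-07 m
rho = 2 * 43 / (3.7e-05 * 1.54e-07)
rho = 1.509e+13 1/m^2


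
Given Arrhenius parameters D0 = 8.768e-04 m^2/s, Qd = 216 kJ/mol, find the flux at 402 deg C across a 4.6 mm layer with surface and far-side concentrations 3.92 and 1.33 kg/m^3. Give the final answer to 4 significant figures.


Step 1: D = D0 * exp(-Qd/(R*T))
T = 402 + 273.15 = 675.15 K
D = 8.768e-04 * exp(-216e3 / (8.314 * 675.15)) = 1.70187e-20 m^2/s
Step 2: J = D * (C1 - C2) / dx
J = 1.70187e-20 * (3.92 - 1.33) / 4.6e-03
J = 9.582e-18 kg/(m^2*s)


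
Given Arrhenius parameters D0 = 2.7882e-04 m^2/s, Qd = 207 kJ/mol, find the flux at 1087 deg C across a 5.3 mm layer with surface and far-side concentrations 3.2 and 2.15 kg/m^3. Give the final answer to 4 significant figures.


Step 1: D = D0 * exp(-Qd/(R*T))
T = 1087 + 273.15 = 1360.15 K
D = 2.7882e-04 * exp(-207e3 / (8.314 * 1360.15)) = 3.12964e-12 m^2/s
Step 2: J = D * (C1 - C2) / dx
J = 3.12964e-12 * (3.2 - 2.15) / 5.3e-03
J = 6.2e-10 kg/(m^2*s)


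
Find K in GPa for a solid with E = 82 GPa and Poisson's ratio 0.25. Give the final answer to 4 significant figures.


K = E / (3*(1-2*nu))
K = 82 / (3*(1-2*0.25))
K = 54.67 GPa


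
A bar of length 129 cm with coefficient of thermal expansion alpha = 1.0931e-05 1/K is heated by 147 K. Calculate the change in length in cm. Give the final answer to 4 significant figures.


dL = L0 * alpha * dT
dL = 129 * 1.0931e-05 * 147
dL = 0.2073 cm


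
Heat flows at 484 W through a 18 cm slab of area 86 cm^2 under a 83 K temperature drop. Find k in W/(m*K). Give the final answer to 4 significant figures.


k = Q*L / (A*dT)
L = 0.18 m, A = 8.6e-03 m^2
k = 484 * 0.18 / (8.6e-03 * 83)
k = 122.1 W/(m*K)


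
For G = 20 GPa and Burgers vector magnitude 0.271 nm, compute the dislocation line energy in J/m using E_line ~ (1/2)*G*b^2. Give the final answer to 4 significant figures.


E = G*b^2/2
b = 0.271 nm = 2.71e-10 m
G = 20 GPa = 2e+10 Pa
E = 0.5 * 2e+10 * (2.71e-10)^2
E = 7.344e-10 J/m


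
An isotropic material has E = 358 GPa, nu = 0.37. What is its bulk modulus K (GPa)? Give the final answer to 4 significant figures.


K = E / (3*(1-2*nu))
K = 358 / (3*(1-2*0.37))
K = 459 GPa


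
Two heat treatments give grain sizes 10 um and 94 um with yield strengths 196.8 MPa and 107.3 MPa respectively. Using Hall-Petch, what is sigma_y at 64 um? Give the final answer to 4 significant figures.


sigma_y = sigma0 + k / sqrt(d)
1/sqrt(d1) = 1/sqrt(1e-05) = 316.228;  1/sqrt(d2) = 103.142
k = (sigma1 - sigma2) / (1/sqrt(d1) - 1/sqrt(d2)) = (196.8 - 107.3) / (316.228 - 103.142) = 0.420019 MPa*m^0.5
sigma0 = sigma1 - k/sqrt(d1) = 196.8 - 0.420019*316.228 = 63.9784 MPa
sigma_y(d3) = 63.9784 + 0.420019 / sqrt(6.4e-05) = 116.5 MPa


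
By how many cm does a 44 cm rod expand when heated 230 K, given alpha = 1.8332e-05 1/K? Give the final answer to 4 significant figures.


dL = L0 * alpha * dT
dL = 44 * 1.8332e-05 * 230
dL = 0.1855 cm


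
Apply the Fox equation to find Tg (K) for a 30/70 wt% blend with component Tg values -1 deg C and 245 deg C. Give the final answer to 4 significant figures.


1/Tg = w1/Tg1 + w2/Tg2 (in Kelvin)
Tg1 = 272.15 K, Tg2 = 518.15 K
1/Tg = 0.3/272.15 + 0.7/518.15
Tg = 407.6 K


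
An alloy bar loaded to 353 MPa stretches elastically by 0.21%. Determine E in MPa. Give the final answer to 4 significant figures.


E = sigma / epsilon
epsilon = 0.21% = 2.1e-03
E = 353 / 2.1e-03
E = 168100 MPa


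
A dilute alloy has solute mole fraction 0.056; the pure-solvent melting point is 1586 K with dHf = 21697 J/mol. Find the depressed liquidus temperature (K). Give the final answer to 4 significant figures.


dT = R*Tm^2*x / dHf
dT = 8.314 * 1586^2 * 0.056 / 21697
dT = 53.9765 K
T_new = 1586 - 53.9765 = 1532 K


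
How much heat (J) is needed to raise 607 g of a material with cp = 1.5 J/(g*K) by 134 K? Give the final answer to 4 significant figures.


Q = m * cp * dT
Q = 607 * 1.5 * 134
Q = 122000 J


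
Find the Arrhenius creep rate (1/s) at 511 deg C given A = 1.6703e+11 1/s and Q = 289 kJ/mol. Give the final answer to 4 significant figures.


rate = A * exp(-Q / (R*T))
T = 511 + 273.15 = 784.15 K
rate = 1.6703e+11 * exp(-289e3 / (8.314 * 784.15))
rate = 9.352e-09 1/s


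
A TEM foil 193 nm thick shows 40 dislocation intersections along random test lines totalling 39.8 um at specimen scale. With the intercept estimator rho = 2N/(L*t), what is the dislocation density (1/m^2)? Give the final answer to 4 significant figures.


rho = 2N / (L * t)
L = 39.8 um = 3.98e-05 m, t = 193 nm = 1.93e-07 m
rho = 2 * 40 / (3.98e-05 * 1.93e-07)
rho = 1.041e+13 1/m^2


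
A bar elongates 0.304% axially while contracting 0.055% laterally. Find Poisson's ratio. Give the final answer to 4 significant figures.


nu = -epsilon_lat / epsilon_axial
Lateral strain is contraction (negative), so using magnitudes:
nu = 0.055 / 0.304
nu = 0.1809


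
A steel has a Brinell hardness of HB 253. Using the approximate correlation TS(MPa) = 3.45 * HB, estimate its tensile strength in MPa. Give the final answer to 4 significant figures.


TS (MPa) = 3.45 * HB
TS = 3.45 * 253
TS = 872.9 MPa


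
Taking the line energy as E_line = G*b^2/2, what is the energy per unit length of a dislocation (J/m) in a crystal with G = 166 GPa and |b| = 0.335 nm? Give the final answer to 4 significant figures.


E = G*b^2/2
b = 0.335 nm = 3.35e-10 m
G = 166 GPa = 1.66e+11 Pa
E = 0.5 * 1.66e+11 * (3.35e-10)^2
E = 9.315e-09 J/m


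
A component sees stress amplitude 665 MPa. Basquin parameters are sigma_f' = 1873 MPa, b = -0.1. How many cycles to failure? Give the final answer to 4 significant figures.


sigma_a = sigma_f' * (2*Nf)^b
2*Nf = (sigma_a / sigma_f')^(1/b)
2*Nf = (665 / 1873)^(1/-0.1)
2*Nf = 31416.8
Nf = 15710 cycles


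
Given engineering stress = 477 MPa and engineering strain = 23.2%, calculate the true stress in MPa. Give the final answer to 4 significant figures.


sigma_true = sigma_eng * (1 + epsilon_eng)
sigma_true = 477 * (1 + 0.232)
sigma_true = 587.7 MPa


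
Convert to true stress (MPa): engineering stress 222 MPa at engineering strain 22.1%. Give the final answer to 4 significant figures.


sigma_true = sigma_eng * (1 + epsilon_eng)
sigma_true = 222 * (1 + 0.221)
sigma_true = 271.1 MPa


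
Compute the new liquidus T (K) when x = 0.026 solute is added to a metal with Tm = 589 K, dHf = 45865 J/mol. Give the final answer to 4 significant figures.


dT = R*Tm^2*x / dHf
dT = 8.314 * 589^2 * 0.026 / 45865
dT = 1.63506 K
T_new = 589 - 1.63506 = 587.4 K


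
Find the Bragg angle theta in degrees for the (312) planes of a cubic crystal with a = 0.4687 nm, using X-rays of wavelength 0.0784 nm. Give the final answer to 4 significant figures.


d = a / sqrt(h^2+k^2+l^2)
d = 0.4687 / sqrt(14) = 0.125265 nm
lambda = 2*d*sin(theta)  =>  sin(theta) = lambda / (2*d)
sin(theta) = 0.0784 / (2 * 0.125265) = 0.312936
theta = 18.24 deg


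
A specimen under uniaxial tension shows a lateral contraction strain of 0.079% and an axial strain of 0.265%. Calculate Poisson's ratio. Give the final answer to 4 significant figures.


nu = -epsilon_lat / epsilon_axial
Lateral strain is contraction (negative), so using magnitudes:
nu = 0.079 / 0.265
nu = 0.2981


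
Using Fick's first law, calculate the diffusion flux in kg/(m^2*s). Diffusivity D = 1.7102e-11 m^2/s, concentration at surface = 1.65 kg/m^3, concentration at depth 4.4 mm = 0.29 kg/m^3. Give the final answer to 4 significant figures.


J = -D * (dC/dx) = D * (C1 - C2) / dx
J = 1.7102e-11 * (1.65 - 0.29) / 4.4e-03
J = 5.286e-09 kg/(m^2*s)


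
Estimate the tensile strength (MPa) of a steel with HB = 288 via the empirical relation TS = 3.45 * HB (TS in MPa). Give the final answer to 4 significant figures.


TS (MPa) = 3.45 * HB
TS = 3.45 * 288
TS = 993.6 MPa


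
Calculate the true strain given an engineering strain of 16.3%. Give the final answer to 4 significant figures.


epsilon_true = ln(1 + epsilon_eng)
epsilon_true = ln(1 + 0.163)
epsilon_true = 0.151


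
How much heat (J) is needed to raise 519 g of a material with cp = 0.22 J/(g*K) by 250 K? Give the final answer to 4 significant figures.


Q = m * cp * dT
Q = 519 * 0.22 * 250
Q = 28550 J


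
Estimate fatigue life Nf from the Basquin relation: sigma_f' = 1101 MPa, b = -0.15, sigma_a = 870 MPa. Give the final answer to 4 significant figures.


sigma_a = sigma_f' * (2*Nf)^b
2*Nf = (sigma_a / sigma_f')^(1/b)
2*Nf = (870 / 1101)^(1/-0.15)
2*Nf = 4.80604
Nf = 2.403 cycles


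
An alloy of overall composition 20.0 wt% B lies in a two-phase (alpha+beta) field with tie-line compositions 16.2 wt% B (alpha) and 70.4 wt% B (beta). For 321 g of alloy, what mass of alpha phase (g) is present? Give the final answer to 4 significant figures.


f_alpha = (C_beta - C0) / (C_beta - C_alpha)
f_alpha = (70.4 - 20.0) / (70.4 - 16.2) = 0.929889
m_alpha = f_alpha * m_total = 0.929889 * 321 = 298.5 g


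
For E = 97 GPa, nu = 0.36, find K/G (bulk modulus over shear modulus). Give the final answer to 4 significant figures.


G = E / (2*(1+nu))
G = 97 / (2*(1+0.36)) = 35.6618 GPa
K = E / (3*(1-2*nu))
K = 97 / (3*(1-2*0.36)) = 115.476 GPa
K/G = 115.476 / 35.6618 = 3.238


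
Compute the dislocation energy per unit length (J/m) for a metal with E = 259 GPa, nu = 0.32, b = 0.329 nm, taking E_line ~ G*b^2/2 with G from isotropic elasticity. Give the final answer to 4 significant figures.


Step 1: G = E / (2*(1+nu))
G = 259 / (2*(1+0.32)) = 98.1061 GPa = 9.81061e+10 Pa
Step 2: E_line = G*b^2/2
b = 0.329 nm = 3.29e-10 m
E_line = 0.5 * 9.81061e+10 * (3.29e-10)^2 = 5.31e-09 J/m


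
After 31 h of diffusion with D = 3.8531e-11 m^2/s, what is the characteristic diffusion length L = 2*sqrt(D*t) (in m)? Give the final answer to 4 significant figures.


t = 31 hr = 111600 s
Diffusion length = 2*sqrt(D*t)
= 2*sqrt(3.8531e-11 * 111600)
= 4.147e-03 m
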